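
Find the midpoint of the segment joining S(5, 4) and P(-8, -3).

The midpoint is the average of the coordinates:
x: (5 + -8)/2 = -3/2
y: (4 + -3)/2 = 1/2
Midpoint = (-3/2, 1/2)

(-3/2, 1/2)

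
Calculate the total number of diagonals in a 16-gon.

Each of the 16 vertices connects to 13 non-adjacent vertices via diagonals.
Total connections = 16 × 13 = 208, but each diagonal is counted twice.
Number of diagonals = 208 / 2 = 104.

104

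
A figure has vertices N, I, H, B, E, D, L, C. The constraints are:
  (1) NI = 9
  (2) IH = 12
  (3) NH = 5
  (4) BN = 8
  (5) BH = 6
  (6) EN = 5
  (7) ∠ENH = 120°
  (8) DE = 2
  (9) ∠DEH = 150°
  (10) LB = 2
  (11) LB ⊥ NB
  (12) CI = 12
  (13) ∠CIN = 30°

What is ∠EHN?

Step 1: By the law of cosines on triangle HNE: HE² = 5² + 5² − 2·5·5·cos(120°) = 75, so HE = 5·√3.
Step 2: By the inverse law of cosines on triangle EHN: cos(∠EHN) = ((5·√3)² + 5² − 5²) / (2·5·√3·5) = 75/86.6 = 0.866, so ∠EHN = 30°.

Therefore, the measure of angle ∠EHN = 30°.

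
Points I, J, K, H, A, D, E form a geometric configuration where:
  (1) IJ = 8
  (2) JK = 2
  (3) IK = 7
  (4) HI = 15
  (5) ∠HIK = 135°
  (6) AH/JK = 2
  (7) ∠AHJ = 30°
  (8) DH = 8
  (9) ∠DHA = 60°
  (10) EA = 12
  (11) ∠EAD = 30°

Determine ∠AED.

From the given relations: AH = 2·JK = 2·2 = 4.
Step 1: By the law of cosines on triangle DHA: DA² = 8² + 4² − 2·8·4·cos(60°) = 48, so DA = 4·√3.
Step 2: By the law of cosines on triangle EAD: ED² = 12² + (4·√3)² − 2·12·4·√3·cos(30°) = 48, so ED = 4·√3.
Step 3: By the inverse law of cosines on triangle AED: cos(∠AED) = (12² + (4·√3)² − (4·√3)²) / (2·12·4·√3) = 144/166.28 = 0.866, so ∠AED = 30°.

Therefore, the measure of angle ∠AED = 30°.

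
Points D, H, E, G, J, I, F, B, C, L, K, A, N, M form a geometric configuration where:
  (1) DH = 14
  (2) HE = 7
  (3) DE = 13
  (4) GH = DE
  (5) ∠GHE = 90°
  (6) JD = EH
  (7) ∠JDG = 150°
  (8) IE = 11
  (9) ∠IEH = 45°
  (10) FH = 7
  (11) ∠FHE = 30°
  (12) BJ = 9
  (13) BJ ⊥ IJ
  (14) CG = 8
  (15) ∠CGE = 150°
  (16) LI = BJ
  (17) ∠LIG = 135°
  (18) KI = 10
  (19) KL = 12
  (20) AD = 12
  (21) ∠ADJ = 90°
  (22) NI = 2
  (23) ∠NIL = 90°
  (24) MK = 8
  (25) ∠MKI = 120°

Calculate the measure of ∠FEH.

Step 1: By the law of cosines on triangle EHF: EF² = 7² + 7² − 2·7·7·cos(30°) = 13.13, so EF ≈ 3.62.
Step 2: By the inverse law of cosines on triangle FEH: cos(∠FEH) = (3.62² + 7² − 7²) / (2·3.62·7) = 13.13/50.73 = 0.2588, so ∠FEH = 75°.

Therefore, the measure of angle ∠FEH = 75°.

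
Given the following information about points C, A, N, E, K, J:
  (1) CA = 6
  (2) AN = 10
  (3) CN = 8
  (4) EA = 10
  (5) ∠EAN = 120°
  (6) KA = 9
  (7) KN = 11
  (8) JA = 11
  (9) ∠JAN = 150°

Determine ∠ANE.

Step 1: By the law of cosines on triangle NAE: NE² = 10² + 10² − 2·10·10·cos(120°) = 300, so NE = 10·√3.
Step 2: By the inverse law of cosines on triangle ANE: cos(∠ANE) = (10² + (10·√3)² − 10²) / (2·10·10·√3) = 300/346.41 = 0.866, so ∠ANE = 30°.

Therefore, the measure of angle ∠ANE = 30°.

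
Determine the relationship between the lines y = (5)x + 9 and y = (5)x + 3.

Slope of line 1: m1 = 5
Slope of line 2: m2 = 5
Since m1 = m2 = 5, the lines are parallel.

Parallel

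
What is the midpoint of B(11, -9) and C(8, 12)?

M = ((x₁ + x₂)/2, (y₁ + y₂)/2)
= ((11 + 8)/2, (-9 + 12)/2)
= (19/2, 3/2) = (19/2, 3/2)

(19/2, 3/2)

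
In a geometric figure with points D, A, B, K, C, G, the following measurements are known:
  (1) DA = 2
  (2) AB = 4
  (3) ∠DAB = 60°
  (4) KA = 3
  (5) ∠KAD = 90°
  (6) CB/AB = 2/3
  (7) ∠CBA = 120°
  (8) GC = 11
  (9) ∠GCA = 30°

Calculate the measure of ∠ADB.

Step 1: By the law of cosines on triangle DAB: DB² = 2² + 4² − 2·2·4·cos(60°) = 12, so DB = 2·√3.
Step 2: By the inverse law of cosines on triangle ADB: cos(∠ADB) = (2² + (2·√3)² − 4²) / (2·2·2·√3) = 0/13.86 = 0, so ∠ADB = 90°.

Therefore, the measure of angle ∠ADB = 90°.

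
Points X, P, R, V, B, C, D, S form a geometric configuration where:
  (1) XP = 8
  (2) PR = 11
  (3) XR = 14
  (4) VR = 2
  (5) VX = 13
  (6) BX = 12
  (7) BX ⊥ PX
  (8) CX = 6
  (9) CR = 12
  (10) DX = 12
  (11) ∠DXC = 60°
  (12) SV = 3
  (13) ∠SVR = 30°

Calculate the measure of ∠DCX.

Step 1: By the law of cosines on triangle CXD: CD² = 6² + 12² − 2·6·12·cos(60°) = 108, so CD = 6·√3.
Step 2: By the inverse law of cosines on triangle DCX: cos(∠DCX) = ((6·√3)² + 6² − 12²) / (2·6·√3·6) = 0/124.71 = 0, so ∠DCX = 90°.

Therefore, the measure of angle ∠DCX = 90°.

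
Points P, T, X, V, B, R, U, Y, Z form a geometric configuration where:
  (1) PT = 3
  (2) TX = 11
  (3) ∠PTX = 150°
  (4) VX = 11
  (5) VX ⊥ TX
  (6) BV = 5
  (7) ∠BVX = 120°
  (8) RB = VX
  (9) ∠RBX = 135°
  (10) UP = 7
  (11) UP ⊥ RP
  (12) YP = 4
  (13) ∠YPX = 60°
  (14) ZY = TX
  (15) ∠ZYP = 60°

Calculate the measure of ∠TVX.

Step 1: By the law of cosines on triangle VXT: VT² = 11² + 11² − 2·11·11·cos(90°) = 242, so VT = 11·√2.
Step 2: By the inverse law of cosines on triangle TVX: cos(∠TVX) = ((11·√2)² + 11² − 11²) / (2·11·√2·11) = 242/342.24 = 0.7071, so ∠TVX = 45°.

Therefore, the measure of angle ∠TVX = 45°.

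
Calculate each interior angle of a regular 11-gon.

Each interior angle of a regular n-gon is (n - 2) * 180 / n.
For n = 11: (11 - 2) * 180 / 11 = 1620/11 = 1620/11 degrees.

1620/11 degrees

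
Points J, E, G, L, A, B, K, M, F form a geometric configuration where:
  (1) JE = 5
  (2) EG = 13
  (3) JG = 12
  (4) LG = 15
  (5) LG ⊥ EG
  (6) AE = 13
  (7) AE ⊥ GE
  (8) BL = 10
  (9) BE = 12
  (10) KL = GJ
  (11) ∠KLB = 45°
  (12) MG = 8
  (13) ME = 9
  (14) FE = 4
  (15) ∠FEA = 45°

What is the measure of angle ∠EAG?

Step 1: By the law of cosines on triangle AEG: AG² = 13² + 13² − 2·13·13·cos(90°) = 338, so AG = 13·√2.
Step 2: By the inverse law of cosines on triangle EAG: cos(∠EAG) = (13² + (13·√2)² − 13²) / (2·13·13·√2) = 338/478 = 0.7071, so ∠EAG = 45°.

Therefore, the measure of angle ∠EAG = 45°.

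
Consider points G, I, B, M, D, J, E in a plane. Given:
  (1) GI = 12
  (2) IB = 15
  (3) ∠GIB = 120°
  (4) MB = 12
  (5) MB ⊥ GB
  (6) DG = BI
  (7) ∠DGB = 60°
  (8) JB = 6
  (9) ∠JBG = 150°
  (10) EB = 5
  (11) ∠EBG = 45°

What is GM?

Step 1: By the law of cosines on triangle BIG: BG² = 15² + 12² − 2·15·12·cos(120°) = 549, so BG = 3·√61.
Step 2: By the law of cosines on triangle GBM: GM² = (3·√61)² + 12² − 2·3·√61·12·cos(90°) = 693, so GM = 3·√77.

Therefore, the length of GM = 3·√77.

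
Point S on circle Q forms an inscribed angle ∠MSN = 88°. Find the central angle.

The inscribed angle theorem states that a central angle is always twice any inscribed angle that subtends the same arc.
Since the inscribed angle is 88°, the central angle = 2 × 88° = 176°.

176°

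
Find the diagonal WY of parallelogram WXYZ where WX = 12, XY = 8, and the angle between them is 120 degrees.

Law of cosines: d^2 = 12^2 + 8^2 - 2(12)(8)cos(120°) = 304, so d = 4*sqrt(19).

4*sqrt(19)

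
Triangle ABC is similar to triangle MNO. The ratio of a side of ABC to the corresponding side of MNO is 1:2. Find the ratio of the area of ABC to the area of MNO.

Area scales with the square of linear dimensions. If every length is multiplied by 1/2, then the area is multiplied by (1/2)^2 = 1/4.
The area ratio is 1:4.

1:4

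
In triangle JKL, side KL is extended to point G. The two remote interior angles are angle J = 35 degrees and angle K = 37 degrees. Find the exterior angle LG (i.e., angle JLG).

By the exterior angle theorem, an exterior angle of a triangle equals the sum of the two remote interior angles.
Exterior angle = angle J + angle K
Exterior angle = 35 + 37 = 72 degrees

72 degrees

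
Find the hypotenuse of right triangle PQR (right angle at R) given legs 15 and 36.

PQ = sqrt(15^2 + 36^2) = sqrt(1521) = 39

39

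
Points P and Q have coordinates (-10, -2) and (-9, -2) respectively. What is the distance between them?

d = sqrt((-9 - -10)^2 + (-2 - -2)^2)
d = sqrt(1^2 + 0^2)
d = sqrt(1 + 0)
d = sqrt(1) = 1

1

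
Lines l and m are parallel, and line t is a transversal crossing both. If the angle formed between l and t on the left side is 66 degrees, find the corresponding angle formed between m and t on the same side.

Corresponding angles formed by parallel lines and a transversal are equal.
The given angle is 66 degrees.
The corresponding angle = 66 degrees.

66 degrees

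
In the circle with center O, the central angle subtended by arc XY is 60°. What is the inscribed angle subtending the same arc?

Inscribed angle = 60° / 2 = 30° (inscribed angle theorem).

30°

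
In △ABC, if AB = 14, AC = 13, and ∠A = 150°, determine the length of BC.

By the law of cosines: BC^2 = AB^2 + AC^2 - 2*AB*AC*cos(A)
BC^2 = 14^2 + 13^2 - 2*14*13*cos(150°)
BC^2 = 196 + 169 - 364*(-sqrt(3)/2)
BC^2 = 182*sqrt(3) + 365
BC = sqrt(182*sqrt(3) + 365)

sqrt(182*sqrt(3) + 365)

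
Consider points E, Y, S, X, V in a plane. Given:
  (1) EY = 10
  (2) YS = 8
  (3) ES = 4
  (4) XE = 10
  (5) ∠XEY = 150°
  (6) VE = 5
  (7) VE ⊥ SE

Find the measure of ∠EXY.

Step 1: By the law of cosines on triangle XEY: XY² = 10² + 10² − 2·10·10·cos(150°) = 373.21, so XY ≈ 19.32.
Step 2: By the inverse law of cosines on triangle EXY: cos(∠EXY) = (10² + 19.32² − 10²) / (2·10·19.32) = 373.21/386.37 = 0.9659, so ∠EXY = 15°.

Therefore, the measure of angle ∠EXY = 15°.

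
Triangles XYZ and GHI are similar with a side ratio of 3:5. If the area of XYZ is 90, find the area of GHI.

For similar figures, the area ratio equals the square of the side ratio.
Side ratio (XYZ to GHI) = 3:5, so area ratio = 3^2:5^2 = 9:25.
If the area of XYZ is 90, then the area of GHI = 90 * (25/9) = 250.

250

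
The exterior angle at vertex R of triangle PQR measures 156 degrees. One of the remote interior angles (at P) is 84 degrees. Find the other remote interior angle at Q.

angle Q = 156 - 84 = 72 degrees (exterior angle theorem).

72 degrees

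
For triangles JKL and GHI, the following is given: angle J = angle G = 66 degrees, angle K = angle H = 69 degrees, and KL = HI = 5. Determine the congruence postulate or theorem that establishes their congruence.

The given information matches AAS: Two pairs of corresponding angles and a non-included side are equal (Angle-Angle-Side).

AAS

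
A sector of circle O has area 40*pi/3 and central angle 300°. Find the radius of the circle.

Sector area A = πr² × θ/360, so r² = 360A / (πθ).
r² = 360 × 40*pi/3 / (π × 300)
r² = 16
r = 4

4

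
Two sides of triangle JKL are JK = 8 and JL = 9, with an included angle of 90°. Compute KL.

Since angle J = 90°, this is a right triangle and the law of cosines reduces to the Pythagorean theorem.
KL^2 = 8^2 + 9^2 = 145
KL = sqrt(145)

sqrt(145)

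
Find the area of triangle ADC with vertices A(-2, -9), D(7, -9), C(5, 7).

Using the Shoelace formula for a triangle:
Area = (1/2)|x0(y1 - y2) + x1(y2 - y0) + x2(y0 - y1)|
Area = (1/2)|-2(-9 - 7) + 7(7 - -9) + 5(-9 - -9)|
Area = (1/2)|32 + 112 + 0|
Area = (1/2)|144|
Area = (1/2)(144)
Area = 72

72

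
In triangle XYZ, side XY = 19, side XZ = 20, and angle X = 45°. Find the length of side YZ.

By the law of cosines: YZ^2 = XY^2 + XZ^2 - 2*XY*XZ*cos(X)
YZ^2 = 19^2 + 20^2 - 2*19*20*cos(45°)
YZ^2 = 361 + 400 - 760*(sqrt(2)/2)
YZ^2 = 761 - 380*sqrt(2)
YZ = sqrt(761 - 380*sqrt(2))

sqrt(761 - 380*sqrt(2))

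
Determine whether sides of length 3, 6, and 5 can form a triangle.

For three segments to close into a triangle, no single side can be as long as the other two combined.
The longest side is 6, and 3 + 5 = 8 > 6.
A triangle can be formed.

Yes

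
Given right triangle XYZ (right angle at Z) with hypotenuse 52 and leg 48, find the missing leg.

YZ = sqrt(52^2 - 48^2) = sqrt(400) = 20

20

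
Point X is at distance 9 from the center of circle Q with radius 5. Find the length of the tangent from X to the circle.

Let T be the point of tangency. Then QT ⊥ XT (radius ⊥ tangent).
In right triangle QTX: QX² = QT² + XT²
9² = 5² + XT²
XT² = 56, XT = 2*sqrt(14)

2*sqrt(14)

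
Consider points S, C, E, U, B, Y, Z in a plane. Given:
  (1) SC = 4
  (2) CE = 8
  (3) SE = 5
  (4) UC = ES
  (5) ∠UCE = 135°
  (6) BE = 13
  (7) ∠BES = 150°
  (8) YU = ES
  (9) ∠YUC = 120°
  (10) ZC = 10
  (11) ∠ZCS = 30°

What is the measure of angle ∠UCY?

From the given relations: UC = ES = 5; YU = ES = 5.
Step 1: By the law of cosines on triangle CUY: CY² = 5² + 5² − 2·5·5·cos(120°) = 75, so CY = 5·√3.
Step 2: By the inverse law of cosines on triangle UCY: cos(∠UCY) = (5² + (5·√3)² − 5²) / (2·5·5·√3) = 75/86.6 = 0.866, so ∠UCY = 30°.

Therefore, the measure of angle ∠UCY = 30°.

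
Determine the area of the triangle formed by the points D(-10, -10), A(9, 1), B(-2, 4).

The Shoelace formula computes the area from vertex coordinates by summing cross products.
For vertices (-10,-10), (9,1), (-2,4):
Signed sum = -10*1 - 9*-10 + 9*4 - -2*1 + -2*-10 - -10*4
= 80 + 38 + 60 = 178
Area = (1/2)|178| = 89.

89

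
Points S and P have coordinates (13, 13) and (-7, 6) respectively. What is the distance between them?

The horizontal distance is |-7 - 13| = 20 and the vertical distance is |6 - 13| = 7.
By the Pythagorean theorem, d = sqrt(20^2 + 7^2) = sqrt(449).

sqrt(449)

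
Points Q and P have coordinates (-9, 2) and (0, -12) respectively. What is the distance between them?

The horizontal distance is |0 - -9| = 9 and the vertical distance is |-12 - 2| = 14.
By the Pythagorean theorem, d = sqrt(9^2 + 14^2) = sqrt(277).

sqrt(277)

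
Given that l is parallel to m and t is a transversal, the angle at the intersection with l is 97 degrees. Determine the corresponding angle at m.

Corresponding angles formed by parallel lines and a transversal are equal.
The given angle is 97 degrees.
The corresponding angle = 97 degrees.

97 degrees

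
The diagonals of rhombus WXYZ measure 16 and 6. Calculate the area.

Area of a rhombus = (d1 * d2) / 2
Area = (16 * 6) / 2
Area = 96 / 2
Area = 48

48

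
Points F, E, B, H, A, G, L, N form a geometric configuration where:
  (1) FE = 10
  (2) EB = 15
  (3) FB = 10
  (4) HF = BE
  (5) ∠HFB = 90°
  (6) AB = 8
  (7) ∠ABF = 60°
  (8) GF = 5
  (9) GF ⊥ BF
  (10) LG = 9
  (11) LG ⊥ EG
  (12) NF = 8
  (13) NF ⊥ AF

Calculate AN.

Step 1: By the law of cosines on triangle FBA: FA² = 10² + 8² − 2·10·8·cos(60°) = 84, so FA = 2·√21.
Step 2: By the law of cosines on triangle AFN: AN² = (2·√21)² + 8² − 2·2·√21·8·cos(90°) = 148, so AN = 2·√37.

Therefore, the length of AN = 2·√37.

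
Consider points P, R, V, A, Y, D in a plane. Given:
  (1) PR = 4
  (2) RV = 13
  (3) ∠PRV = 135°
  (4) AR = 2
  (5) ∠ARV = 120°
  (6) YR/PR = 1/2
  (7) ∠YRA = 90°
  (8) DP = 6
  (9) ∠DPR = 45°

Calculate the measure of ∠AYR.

From the given relations: YR = 1/2·PR = 1/2·4 = 2.
Step 1: By the law of cosines on triangle YRA: YA² = 2² + 2² − 2·2·2·cos(90°) = 8, so YA = 2·√2.
Step 2: By the inverse law of cosines on triangle AYR: cos(∠AYR) = ((2·√2)² + 2² − 2²) / (2·2·√2·2) = 8/11.31 = 0.7071, so ∠AYR = 45°.

Therefore, the measure of angle ∠AYR = 45°.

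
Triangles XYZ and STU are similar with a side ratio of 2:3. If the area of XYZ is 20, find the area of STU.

The ratio of areas of similar triangles = (side ratio)^2.
Side ratio = 2:3, so area ratio = 4:9.
Area of STU / Area of XYZ = 9/4
Area of STU = 20 * 9/4 = 45

45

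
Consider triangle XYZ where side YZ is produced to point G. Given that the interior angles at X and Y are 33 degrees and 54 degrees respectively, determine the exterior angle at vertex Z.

Exterior angle = 33 + 54 = 87 degrees (exterior angle theorem).

87 degrees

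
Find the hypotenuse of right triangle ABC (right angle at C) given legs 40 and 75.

AB = sqrt(40^2 + 75^2) = sqrt(7225) = 85

85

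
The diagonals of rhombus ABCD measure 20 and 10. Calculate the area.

Area of a rhombus = (d1 * d2) / 2
Area = (20 * 10) / 2
Area = 200 / 2
Area = 100

100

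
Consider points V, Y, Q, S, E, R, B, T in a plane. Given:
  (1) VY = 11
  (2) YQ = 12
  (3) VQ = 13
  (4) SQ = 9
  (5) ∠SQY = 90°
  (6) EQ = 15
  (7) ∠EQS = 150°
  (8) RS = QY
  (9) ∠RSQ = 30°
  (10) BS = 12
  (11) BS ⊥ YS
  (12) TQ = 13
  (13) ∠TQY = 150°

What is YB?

Step 1: By the law of cosines on triangle SQY: SY² = 9² + 12² − 2·9·12·cos(90°) = 225, so SY = 15.
Step 2: By the law of cosines on triangle YSB: YB² = 15² + 12² − 2·15·12·cos(90°) = 369, so YB = 3·√41.

Therefore, the length of YB = 3·√41.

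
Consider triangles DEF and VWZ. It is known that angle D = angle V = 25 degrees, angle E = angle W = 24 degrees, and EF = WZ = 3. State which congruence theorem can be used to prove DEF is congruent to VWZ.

The given information matches AAS: Two pairs of corresponding angles and a non-included side are equal (Angle-Angle-Side).

AAS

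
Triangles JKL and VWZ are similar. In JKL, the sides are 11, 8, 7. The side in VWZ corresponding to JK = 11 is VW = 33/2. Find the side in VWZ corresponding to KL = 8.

Similar triangles have proportional sides. Setting up the proportion:
VW / JK = WZ / KL
33/2 / 11 = WZ / 8
WZ = 8 * 33/2 / 11 = 12.

12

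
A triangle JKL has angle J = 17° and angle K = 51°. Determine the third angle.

angle L = 180 - 17 - 51 = 112 degrees.

112 degrees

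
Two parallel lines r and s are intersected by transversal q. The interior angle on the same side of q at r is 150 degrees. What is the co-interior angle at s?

Co-interior (same-side interior) angles are between the parallel lines on the same side of the transversal.
Unlike corresponding or alternate interior angles, they are supplementary rather than equal.
So the angle = 180 - 150 = 30 degrees.

30 degrees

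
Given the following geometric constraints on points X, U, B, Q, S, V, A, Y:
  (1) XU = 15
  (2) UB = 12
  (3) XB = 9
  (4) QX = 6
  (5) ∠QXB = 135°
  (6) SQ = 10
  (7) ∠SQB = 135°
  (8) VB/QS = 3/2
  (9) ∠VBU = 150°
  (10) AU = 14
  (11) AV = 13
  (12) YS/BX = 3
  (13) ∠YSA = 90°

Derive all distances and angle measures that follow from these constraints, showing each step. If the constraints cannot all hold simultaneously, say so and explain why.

The constraints are consistent.

From the given relations:
  VB = 3/2·QS = 3/2·10 = 15
  YS = 3·BX = 3·9 = 27

Step 1: From UB = 12, BV = 15, and ∠UBV = 150°, by the law of cosines:
  UV² = UB² + BV² - 2·UB·BV·cos(150°) = 144 + 225 + 311.8 = 680.8
  UV ≈ 26.09

Step 2: From BX = 9, XQ = 6, and ∠BXQ = 135°, by the law of cosines:
  BQ² = BX² + XQ² - 2·BX·XQ·cos(135°) = 81 + 36 + 76.37 = 193.4
  BQ ≈ 13.91

Step 3: From XB = 9, XU = 15, BU = 12, by the inverse law of cosines:
  cos(∠BXU) = (XB² + XU² - BU²) / (2·XB·XU)
  ∠BXU = 53.13°

Step 4: From UB = 12, UX = 15, BX = 9, by the inverse law of cosines:
  cos(∠BUX) = (UB² + UX² - BX²) / (2·UB·UX)
  ∠BUX = 36.87°

Step 5: From BU = 12, BX = 9, UX = 15, by the inverse law of cosines:
  cos(∠UBX) = (BU² + BX² - UX²) / (2·BU·BX)
  ∠UBX = 90°

Step 6: From BQ = 13.91, QS = 10, and ∠BQS = 135°, by the law of cosines:
  BS² = BQ² + QS² - 2·BQ·QS·cos(135°) = 193.4 + 100 + 196.7 = 490
  BS ≈ 22.14

Step 7: From UA = 14, UV = 26.09, AV = 13, by the inverse law of cosines:
  cos(∠AUV) = (UA² + UV² - AV²) / (2·UA·UV)
  ∠AUV = 14.35°

Step 8: From UB = 12, UV = 26.09, BV = 15, by the inverse law of cosines:
  cos(∠BUV) = (UB² + UV² - BV²) / (2·UB·UV)
  ∠BUV = 16.71°

Step 9: From BQ = 13.91, BX = 9, QX = 6, by the inverse law of cosines:
  cos(∠QBX) = (BQ² + BX² - QX²) / (2·BQ·BX)
  ∠QBX = 17.76°

Step 10: From QB = 13.91, QX = 6, BX = 9, by the inverse law of cosines:
  cos(∠BQX) = (QB² + QX² - BX²) / (2·QB·QX)
  ∠BQX = 27.24°

Step 11: From VA = 13, VU = 26.09, AU = 14, by the inverse law of cosines:
  cos(∠AVU) = (VA² + VU² - AU²) / (2·VA·VU)
  ∠AVU = 15.48°

Step 12: From VB = 15, VU = 26.09, BU = 12, by the inverse law of cosines:
  cos(∠BVU) = (VB² + VU² - BU²) / (2·VB·VU)
  ∠BVU = 13.29°

Step 13: From AU = 14, AV = 13, UV = 26.09, by the inverse law of cosines:
  cos(∠UAV) = (AU² + AV² - UV²) / (2·AU·AV)
  ∠UAV = 150.17°

Step 14: From BQ = 13.91, BS = 22.14, QS = 10, by the inverse law of cosines:
  cos(∠QBS) = (BQ² + BS² - QS²) / (2·BQ·BS)
  ∠QBS = 18.63°

Step 15: From SB = 22.14, SQ = 10, BQ = 13.91, by the inverse law of cosines:
  cos(∠BSQ) = (SB² + SQ² - BQ²) / (2·SB·SQ)
  ∠BSQ = 26.37°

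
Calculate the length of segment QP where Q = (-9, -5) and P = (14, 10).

d = sqrt((23)^2 + (15)^2) = sqrt(754)

sqrt(754)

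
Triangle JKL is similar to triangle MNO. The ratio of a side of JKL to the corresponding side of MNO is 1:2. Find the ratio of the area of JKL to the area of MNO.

Area scales with the square of linear dimensions. If every length is multiplied by 1/2, then the area is multiplied by (1/2)^2 = 1/4.
The area ratio is 1:4.

1:4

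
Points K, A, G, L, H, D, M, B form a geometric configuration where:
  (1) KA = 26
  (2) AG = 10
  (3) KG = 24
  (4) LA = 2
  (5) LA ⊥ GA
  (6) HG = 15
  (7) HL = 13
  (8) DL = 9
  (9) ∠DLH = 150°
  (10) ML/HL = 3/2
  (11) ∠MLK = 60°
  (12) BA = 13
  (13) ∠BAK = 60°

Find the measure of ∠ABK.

Step 1: By the law of cosines on triangle BAK: BK² = 13² + 26² − 2·13·26·cos(60°) = 507, so BK = 13·√3.
Step 2: By the inverse law of cosines on triangle ABK: cos(∠ABK) = (13² + (13·√3)² − 26²) / (2·13·13·√3) = 0/585.43 = 0, so ∠ABK = 90°.

Therefore, the measure of angle ∠ABK = 90°.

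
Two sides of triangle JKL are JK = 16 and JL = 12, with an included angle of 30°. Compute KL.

When two sides and the included angle are known, the law of cosines gives the third side.
c^2 = a^2 + b^2 - 2ab cos(C) generalizes the Pythagorean theorem to non-right triangles.
Here: KL^2 = 256 + 144 - 384*(sqrt(3)/2) = 400 - 192*sqrt(3)
KL = 4*sqrt(25 - 12*sqrt(3))

4*sqrt(25 - 12*sqrt(3))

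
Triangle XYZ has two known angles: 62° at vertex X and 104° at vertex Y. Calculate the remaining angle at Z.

angle Z = 180 - 62 - 104 = 14 degrees.

14 degrees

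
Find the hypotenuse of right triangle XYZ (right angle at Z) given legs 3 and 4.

XY = sqrt(3^2 + 4^2) = sqrt(25) = 5

5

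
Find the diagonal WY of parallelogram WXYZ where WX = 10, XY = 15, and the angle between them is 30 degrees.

Law of cosines: d^2 = 10^2 + 15^2 - 2(10)(15)cos(30°) = 325 - 150*sqrt(3), so d = 5*sqrt(13 - 6*sqrt(3)).

5*sqrt(13 - 6*sqrt(3))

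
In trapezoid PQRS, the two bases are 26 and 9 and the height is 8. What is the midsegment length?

The midsegment (median) of a trapezoid connects the midpoints of the non-parallel sides.
Its length is the average of the two bases: (26 + 9) / 2 = 35/2.

35/2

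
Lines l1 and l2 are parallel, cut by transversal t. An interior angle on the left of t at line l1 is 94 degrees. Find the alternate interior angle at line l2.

Alternate interior angles formed by parallel lines and a transversal are equal.
The given angle is 94 degrees.
The alternate interior angle = 94 degrees.

94 degrees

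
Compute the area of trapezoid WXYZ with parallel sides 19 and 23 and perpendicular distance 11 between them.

Area of a trapezoid = (base1 + base2) * height / 2
Area = (19 + 23) * 11 / 2
Area = 42 * 11 / 2
Area = 462 / 2
Area = 231

231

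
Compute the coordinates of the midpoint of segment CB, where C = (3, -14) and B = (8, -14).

M = ((x₁ + x₂)/2, (y₁ + y₂)/2)
= ((3 + 8)/2, (-14 + -14)/2)
= (11/2, -28/2) = (11/2, -14)

(11/2, -14)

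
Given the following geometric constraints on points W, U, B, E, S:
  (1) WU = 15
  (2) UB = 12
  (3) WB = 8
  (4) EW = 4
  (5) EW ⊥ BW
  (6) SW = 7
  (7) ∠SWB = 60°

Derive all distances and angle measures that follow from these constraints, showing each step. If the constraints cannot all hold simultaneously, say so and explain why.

The constraints are consistent.

Step 1: From BW = 8, WE = 4, and ∠BWE = 90°, by the law of cosines:
  BE² = BW² + WE² - 2·BW·WE·cos(90°) = 64 + 16 - 0 = 80
  BE = 4·√5

Step 2: From BW = 8, WS = 7, and ∠BWS = 60°, by the law of cosines:
  BS² = BW² + WS² - 2·BW·WS·cos(60°) = 64 + 49 - 56 = 57
  BS = √57

Step 3: From WB = 8, WU = 15, BU = 12, by the inverse law of cosines:
  cos(∠BWU) = (WB² + WU² - BU²) / (2·WB·WU)
  ∠BWU = 52.83°

Step 4: From UB = 12, UW = 15, BW = 8, by the inverse law of cosines:
  cos(∠BUW) = (UB² + UW² - BW²) / (2·UB·UW)
  ∠BUW = 32.09°

Step 5: From BU = 12, BW = 8, UW = 15, by the inverse law of cosines:
  cos(∠UBW) = (BU² + BW² - UW²) / (2·BU·BW)
  ∠UBW = 95.08°

Step 6: From BE = 4·√5, BW = 8, EW = 4, by the inverse law of cosines:
  cos(∠EBW) = (BE² + BW² - EW²) / (2·BE·BW)
  ∠EBW = 26.57°

Step 7: From BS = √57, BW = 8, SW = 7, by the inverse law of cosines:
  cos(∠SBW) = (BS² + BW² - SW²) / (2·BS·BW)
  ∠SBW = 53.41°

Step 8: From EB = 4·√5, EW = 4, BW = 8, by the inverse law of cosines:
  cos(∠BEW) = (EB² + EW² - BW²) / (2·EB·EW)
  ∠BEW = 63.43°

Step 9: From SB = √57, SW = 7, BW = 8, by the inverse law of cosines:
  cos(∠BSW) = (SB² + SW² - BW²) / (2·SB·SW)
  ∠BSW = 66.59°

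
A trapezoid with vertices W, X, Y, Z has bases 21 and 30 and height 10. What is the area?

A trapezoid's area equals the midsegment times the height.
The midsegment is (21 + 30) / 2 = 51/2.
Area = 51/2 * 10 = 255.

255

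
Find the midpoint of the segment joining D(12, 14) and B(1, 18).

The midpoint is the point halfway along the segment.
Move half the horizontal distance: 12 + (1 - 12)/2 = 12 + -11/2 = 13/2
Move half the vertical distance: 14 + (18 - 14)/2 = 14 + 4/2 = 16
Midpoint = (13/2, 16)

(13/2, 16)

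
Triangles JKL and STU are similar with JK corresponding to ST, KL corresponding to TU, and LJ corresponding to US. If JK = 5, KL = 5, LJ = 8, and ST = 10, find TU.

k = 10/5 = 2. TU = 2 * 5 = 10.

10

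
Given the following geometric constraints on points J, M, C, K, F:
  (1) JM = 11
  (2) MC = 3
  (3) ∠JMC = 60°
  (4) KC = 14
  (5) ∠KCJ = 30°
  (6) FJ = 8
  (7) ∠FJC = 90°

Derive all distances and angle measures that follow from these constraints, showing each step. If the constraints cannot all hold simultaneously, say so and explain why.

The constraints are consistent.

Step 1: From JM = 11, MC = 3, and ∠JMC = 60°, by the law of cosines:
  JC² = JM² + MC² - 2·JM·MC·cos(60°) = 121 + 9 - 33 = 97
  JC = √97

Step 2: From JC = √97, CK = 14, and ∠JCK = 30°, by the law of cosines:
  JK² = JC² + CK² - 2·JC·CK·cos(30°) = 97 + 196 - 238.8 = 54.18
  JK ≈ 7.36

Step 3: From CJ = √97, JF = 8, and ∠CJF = 90°, by the law of cosines:
  CF² = CJ² + JF² - 2·CJ·JF·cos(90°) = 97 + 64 - 0 = 161
  CF = √161

Step 4: From JC = √97, JM = 11, CM = 3, by the inverse law of cosines:
  cos(∠CJM) = (JC² + JM² - CM²) / (2·JC·JM)
  ∠CJM = 15.3°

Step 5: From CJ = √97, CM = 3, JM = 11, by the inverse law of cosines:
  cos(∠JCM) = (CJ² + CM² - JM²) / (2·CJ·CM)
  ∠JCM = 104.7°

Step 6: From JC = √97, JK = 7.36, CK = 14, by the inverse law of cosines:
  cos(∠CJK) = (JC² + JK² - CK²) / (2·JC·JK)
  ∠CJK = 108.01°

Step 7: From CF = √161, CJ = √97, FJ = 8, by the inverse law of cosines:
  cos(∠FCJ) = (CF² + CJ² - FJ²) / (2·CF·CJ)
  ∠FCJ = 39.09°

Step 8: From KC = 14, KJ = 7.36, CJ = √97, by the inverse law of cosines:
  cos(∠CKJ) = (KC² + KJ² - CJ²) / (2·KC·KJ)
  ∠CKJ = 41.99°

Step 9: From FC = √161, FJ = 8, CJ = √97, by the inverse law of cosines:
  cos(∠CFJ) = (FC² + FJ² - CJ²) / (2·FC·FJ)
  ∠CFJ = 50.91°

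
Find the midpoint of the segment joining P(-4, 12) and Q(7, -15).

M = ((x₁ + x₂)/2, (y₁ + y₂)/2)
= ((-4 + 7)/2, (12 + -15)/2)
= (3/2, -3/2) = (3/2, -3/2)

(3/2, -3/2)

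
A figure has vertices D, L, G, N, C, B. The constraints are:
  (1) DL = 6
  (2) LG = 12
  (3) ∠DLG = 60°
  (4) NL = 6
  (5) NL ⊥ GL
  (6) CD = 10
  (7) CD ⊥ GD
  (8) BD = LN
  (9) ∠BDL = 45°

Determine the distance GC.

Step 1: By the law of cosines on triangle GLD: GD² = 12² + 6² − 2·12·6·cos(60°) = 108, so GD = 6·√3.
Step 2: By the law of cosines on triangle GDC: GC² = (6·√3)² + 10² − 2·6·√3·10·cos(90°) = 208, so GC = 4·√13.

Therefore, the length of GC = 4·√13.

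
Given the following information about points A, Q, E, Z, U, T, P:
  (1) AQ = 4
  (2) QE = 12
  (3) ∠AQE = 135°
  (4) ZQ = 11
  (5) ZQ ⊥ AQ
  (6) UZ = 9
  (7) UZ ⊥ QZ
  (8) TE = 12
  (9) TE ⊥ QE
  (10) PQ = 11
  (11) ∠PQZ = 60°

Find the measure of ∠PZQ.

Step 1: By the law of cosines on triangle ZQP: ZP² = 11² + 11² − 2·11·11·cos(60°) = 121, so ZP = 11.
Step 2: By the inverse law of cosines on triangle PZQ: cos(∠PZQ) = (11² + 11² − 11²) / (2·11·11) = 121/242 = 0.5, so ∠PZQ = 60°.

Therefore, the measure of angle ∠PZQ = 60°.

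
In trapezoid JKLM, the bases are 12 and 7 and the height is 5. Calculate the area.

A trapezoid's area equals the midsegment times the height.
The midsegment is (12 + 7) / 2 = 19/2.
Area = 19/2 * 5 = 95/2.

95/2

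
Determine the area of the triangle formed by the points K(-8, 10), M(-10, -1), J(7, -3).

The Shoelace formula computes the area from vertex coordinates by summing cross products.
For vertices (-8,10), (-10,-1), (7,-3):
Signed sum = -8*-1 - -10*10 + -10*-3 - 7*-1 + 7*10 - -8*-3
= 108 + 37 + 46 = 191
Area = (1/2)|191| = 191/2.

191/2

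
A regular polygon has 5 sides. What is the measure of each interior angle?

Each interior angle of a regular n-gon is (n - 2) * 180 / n.
For n = 5: (5 - 2) * 180 / 5 = 540/5 = 108 degrees.

108 degrees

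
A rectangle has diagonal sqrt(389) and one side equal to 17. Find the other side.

Using the Pythagorean theorem: d^2 = a^2 + b^2
b^2 = d^2 - a^2
b^2 = 389 - 289
b^2 = 100
b = sqrt(100) = 10

10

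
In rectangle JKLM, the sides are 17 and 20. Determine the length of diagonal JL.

A rectangle's diagonal splits it into two right triangles, with the diagonal as the hypotenuse.
By the Pythagorean theorem, d^2 = 17^2 + 20^2 = 689.
Therefore d = sqrt(689).

sqrt(689)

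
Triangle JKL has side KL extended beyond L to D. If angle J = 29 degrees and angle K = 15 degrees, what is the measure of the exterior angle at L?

The interior angle at L is 180 - 29 - 15 = 136 degrees.
The exterior angle and interior angle at L are supplementary:
Exterior angle = 180 - 136 = 44 degrees.

44 degrees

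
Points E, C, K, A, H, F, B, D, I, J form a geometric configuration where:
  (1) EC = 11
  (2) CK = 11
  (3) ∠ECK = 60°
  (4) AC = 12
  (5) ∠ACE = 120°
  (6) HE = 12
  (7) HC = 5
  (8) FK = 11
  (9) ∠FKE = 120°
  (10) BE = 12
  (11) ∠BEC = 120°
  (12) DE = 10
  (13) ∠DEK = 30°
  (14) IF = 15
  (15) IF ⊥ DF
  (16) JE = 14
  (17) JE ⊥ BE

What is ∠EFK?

Step 1: By the law of cosines on triangle ECK: EK² = 11² + 11² − 2·11·11·cos(60°) = 121, so EK = 11.
Step 2: By the law of cosines on triangle FKE: FE² = 11² + 11² − 2·11·11·cos(120°) = 363, so FE = 11·√3.
Step 3: By the inverse law of cosines on triangle EFK: cos(∠EFK) = ((11·√3)² + 11² − 11²) / (2·11·√3·11) = 363/419.16 = 0.866, so ∠EFK = 30°.

Therefore, the measure of angle ∠EFK = 30°.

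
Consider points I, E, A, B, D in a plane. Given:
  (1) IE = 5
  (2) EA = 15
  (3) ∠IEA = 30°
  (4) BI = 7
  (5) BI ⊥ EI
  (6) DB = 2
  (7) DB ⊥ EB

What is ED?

Step 1: By the law of cosines on triangle BIE: BE² = 7² + 5² − 2·7·5·cos(90°) = 74, so BE = √74.
Step 2: By the law of cosines on triangle EBD: ED² = √74² + 2² − 2·√74·2·cos(90°) = 78, so ED = √78.

Therefore, the length of ED = √78.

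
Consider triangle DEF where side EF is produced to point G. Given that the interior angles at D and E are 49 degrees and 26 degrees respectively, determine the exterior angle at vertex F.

Exterior angle = 49 + 26 = 75 degrees (exterior angle theorem).

75 degrees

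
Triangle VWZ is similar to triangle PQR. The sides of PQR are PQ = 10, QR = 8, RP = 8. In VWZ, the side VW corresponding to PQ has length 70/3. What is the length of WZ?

k = 70/3/10 = 7/3. WZ = 7/3 * 8 = 56/3.

56/3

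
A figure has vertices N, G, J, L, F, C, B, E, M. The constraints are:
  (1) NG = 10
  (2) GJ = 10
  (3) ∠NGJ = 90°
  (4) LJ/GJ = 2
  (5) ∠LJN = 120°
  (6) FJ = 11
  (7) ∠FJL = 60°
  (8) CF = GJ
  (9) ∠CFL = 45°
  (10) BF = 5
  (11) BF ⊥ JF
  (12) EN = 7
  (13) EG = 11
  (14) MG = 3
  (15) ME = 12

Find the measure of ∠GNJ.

Step 1: By the law of cosines on triangle NGJ: NJ² = 10² + 10² − 2·10·10·cos(90°) = 200, so NJ = 10·√2.
Step 2: By the inverse law of cosines on triangle GNJ: cos(∠GNJ) = (10² + (10·√2)² − 10²) / (2·10·10·√2) = 200/282.84 = 0.7071, so ∠GNJ = 45°.

Therefore, the measure of angle ∠GNJ = 45°.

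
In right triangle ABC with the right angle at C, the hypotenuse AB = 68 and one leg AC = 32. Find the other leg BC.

BC = sqrt(68^2 - 32^2) = sqrt(3600) = 60

60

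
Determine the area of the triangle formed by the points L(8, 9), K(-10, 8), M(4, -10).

Using the Shoelace formula for a triangle:
Area = (1/2)|x0(y1 - y2) + x1(y2 - y0) + x2(y0 - y1)|
Area = (1/2)|8(8 - -10) + -10(-10 - 9) + 4(9 - 8)|
Area = (1/2)|144 + 190 + 4|
Area = (1/2)|338|
Area = (1/2)(338)
Area = 169

169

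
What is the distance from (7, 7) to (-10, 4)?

d = sqrt((-10 - 7)^2 + (4 - 7)^2)
d = sqrt(-17^2 + -3^2)
d = sqrt(289 + 9)
d = sqrt(298)

sqrt(298)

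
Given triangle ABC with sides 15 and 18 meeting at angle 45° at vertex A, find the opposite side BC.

Law of cosines: BC^2 = 15^2 + 18^2 - 2(15)(18)cos(45°) = 549 - 270*sqrt(2), so BC = 3*sqrt(61 - 30*sqrt(2)).

3*sqrt(61 - 30*sqrt(2))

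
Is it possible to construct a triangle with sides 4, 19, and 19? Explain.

Check all three triangle inequalities:
4 + 19 = 23 > 19 ✓
4 + 19 = 23 > 19 ✓
19 + 19 = 38 > 4 ✓
All conditions hold, so these sides form a valid triangle.

Yes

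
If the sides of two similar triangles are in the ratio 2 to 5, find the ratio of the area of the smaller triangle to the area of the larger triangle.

Area scales with the square of linear dimensions. If every length is multiplied by 2/5, then the area is multiplied by (2/5)^2 = 4/25.
The area ratio is 4:25.

4:25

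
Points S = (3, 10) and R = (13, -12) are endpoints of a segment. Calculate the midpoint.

The midpoint is the point halfway along the segment.
Move half the horizontal distance: 3 + (13 - 3)/2 = 3 + 10/2 = 8
Move half the vertical distance: 10 + (-12 - 10)/2 = 10 + -22/2 = -1
Midpoint = (8, -1)

(8, -1)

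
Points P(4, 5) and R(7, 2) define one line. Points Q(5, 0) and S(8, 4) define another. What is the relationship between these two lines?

Slope of line 1: m1 = (2 - 5)/(7 - 4) = -3/3 = -1
Slope of line 2: m2 = (4 - 0)/(8 - 5) = 4/3 = 4/3
m1 != m2 (-1 != 4/3), so not parallel.
m1 * m2 = (-1) * (4/3) = -4/3 != -1, so not perpendicular.
The lines are neither parallel nor perpendicular.

Neither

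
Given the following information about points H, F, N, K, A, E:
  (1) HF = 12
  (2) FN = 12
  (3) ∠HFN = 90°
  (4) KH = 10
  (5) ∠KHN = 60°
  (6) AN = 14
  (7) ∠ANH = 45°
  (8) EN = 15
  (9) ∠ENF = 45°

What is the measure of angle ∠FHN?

Step 1: By the law of cosines on triangle HFN: HN² = 12² + 12² − 2·12·12·cos(90°) = 288, so HN = 12·√2.
Step 2: By the inverse law of cosines on triangle FHN: cos(∠FHN) = (12² + (12·√2)² − 12²) / (2·12·12·√2) = 288/407.29 = 0.7071, so ∠FHN = 45°.

Therefore, the measure of angle ∠FHN = 45°.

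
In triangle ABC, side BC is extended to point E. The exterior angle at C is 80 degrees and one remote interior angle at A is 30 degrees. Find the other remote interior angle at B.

The exterior angle theorem states that an exterior angle equals the sum of the two non-adjacent interior angles.
So 80 = 30 + angle B, which gives angle B = 80 - 30 = 50 degrees.

50 degrees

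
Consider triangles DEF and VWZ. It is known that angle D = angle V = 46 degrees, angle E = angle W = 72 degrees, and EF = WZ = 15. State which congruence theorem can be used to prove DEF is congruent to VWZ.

The given information provides:
angle D = angle V = 46 degrees, angle E = angle W = 72 degrees, and EF = WZ = 15
This matches the AAS congruence theorem.
Two pairs of corresponding angles and a non-included side are equal (Angle-Angle-Side).

AAS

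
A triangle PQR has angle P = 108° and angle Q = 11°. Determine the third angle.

angle R = 180 - 108 - 11 = 61 degrees.

61 degrees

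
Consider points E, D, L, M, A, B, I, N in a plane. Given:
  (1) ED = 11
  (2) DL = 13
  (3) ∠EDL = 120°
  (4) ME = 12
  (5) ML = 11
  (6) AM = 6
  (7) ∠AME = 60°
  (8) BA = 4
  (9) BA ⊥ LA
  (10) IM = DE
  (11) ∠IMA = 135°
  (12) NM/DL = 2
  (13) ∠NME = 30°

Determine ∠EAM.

Step 1: By the law of cosines on triangle AME: AE² = 6² + 12² − 2·6·12·cos(60°) = 108, so AE = 6·√3.
Step 2: By the inverse law of cosines on triangle EAM: cos(∠EAM) = ((6·√3)² + 6² − 12²) / (2·6·√3·6) = 0/124.71 = 0, so ∠EAM = 90°.

Therefore, the measure of angle ∠EAM = 90°.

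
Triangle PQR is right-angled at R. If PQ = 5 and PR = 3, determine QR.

QR = sqrt(5^2 - 3^2) = sqrt(16) = 4

4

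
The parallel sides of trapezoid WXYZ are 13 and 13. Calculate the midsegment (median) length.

The midsegment of a trapezoid = (base1 + base2) / 2
midsegment = (13 + 13) / 2
midsegment = 26 / 2
midsegment = 13

13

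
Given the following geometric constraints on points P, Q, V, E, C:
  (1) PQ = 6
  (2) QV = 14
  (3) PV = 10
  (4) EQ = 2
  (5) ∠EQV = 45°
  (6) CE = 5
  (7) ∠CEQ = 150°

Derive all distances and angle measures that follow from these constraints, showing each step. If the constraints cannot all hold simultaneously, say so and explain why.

The constraints are consistent.

Step 1: From QE = 2, EC = 5, and ∠QEC = 150°, by the law of cosines:
  QC² = QE² + EC² - 2·QE·EC·cos(150°) = 4 + 25 + 17.32 = 46.32
  QC ≈ 6.81

Step 2: From VQ = 14, QE = 2, and ∠VQE = 45°, by the law of cosines:
  VE² = VQ² + QE² - 2·VQ·QE·cos(45°) = 196 + 4 - 39.6 = 160.4
  VE ≈ 12.66

Step 3: From PQ = 6, PV = 10, QV = 14, by the inverse law of cosines:
  cos(∠QPV) = (PQ² + PV² - QV²) / (2·PQ·PV)
  ∠QPV = 120°

Step 4: From QP = 6, QV = 14, PV = 10, by the inverse law of cosines:
  cos(∠PQV) = (QP² + QV² - PV²) / (2·QP·QV)
  ∠PQV = 38.21°

Step 5: From VP = 10, VQ = 14, PQ = 6, by the inverse law of cosines:
  cos(∠PVQ) = (VP² + VQ² - PQ²) / (2·VP·VQ)
  ∠PVQ = 21.79°

Step 6: From QC = 6.81, QE = 2, CE = 5, by the inverse law of cosines:
  cos(∠CQE) = (QC² + QE² - CE²) / (2·QC·QE)
  ∠CQE = 21.55°

Step 7: From VE = 12.66, VQ = 14, EQ = 2, by the inverse law of cosines:
  cos(∠EVQ) = (VE² + VQ² - EQ²) / (2·VE·VQ)
  ∠EVQ = 6.41°

Step 8: From EQ = 2, EV = 12.66, QV = 14, by the inverse law of cosines:
  cos(∠QEV) = (EQ² + EV² - QV²) / (2·EQ·EV)
  ∠QEV = 128.59°

Step 9: From CE = 5, CQ = 6.81, EQ = 2, by the inverse law of cosines:
  cos(∠ECQ) = (CE² + CQ² - EQ²) / (2·CE·CQ)
  ∠ECQ = 8.45°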